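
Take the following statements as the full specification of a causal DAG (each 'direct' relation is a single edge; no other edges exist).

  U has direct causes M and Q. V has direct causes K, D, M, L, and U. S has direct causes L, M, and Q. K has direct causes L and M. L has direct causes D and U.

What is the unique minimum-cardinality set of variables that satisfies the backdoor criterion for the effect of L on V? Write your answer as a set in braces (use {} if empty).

Variables eligible for adjustment (non-descendants of L, excluding L and V): {D, M, Q, U}.
Backdoor paths from L to V:
  P1: L <- D -> V
  P2: L <- U <- Q -> S <- M -> K -> V
  P3: L <- U <- Q -> S <- M -> V
  P4: L <- U <- M -> K -> V
  P5: L <- U <- M -> V
  P6: L <- U -> V
The empty set is not sufficient: P1 (L <- D -> V) has no collider blocking it and no conditioned non-collider, so it is open.
Try {D, U}:
  P1: blocked at fork node D ∈ conditioning set.
  P2: blocked at chain node U ∈ conditioning set.
  P3: blocked at chain node U ∈ conditioning set.
  P4: blocked at chain node U ∈ conditioning set.
  P5: blocked at chain node U ∈ conditioning set.
  P6: blocked at fork node U ∈ conditioning set.
{D, U} contains no descendant of L and blocks every backdoor path.
Every element of {D, U} is needed (dropping D leaves P1 open; dropping U leaves P4 open), so no proper subset is valid.
Among all size-2 subsets of the eligible variables, only {D, U} blocks every backdoor path, so it is the unique smallest valid adjustment set.

{D, U}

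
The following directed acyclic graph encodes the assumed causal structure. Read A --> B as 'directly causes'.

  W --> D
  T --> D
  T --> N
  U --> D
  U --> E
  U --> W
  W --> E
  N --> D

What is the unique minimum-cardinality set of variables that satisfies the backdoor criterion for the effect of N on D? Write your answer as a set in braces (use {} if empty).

{T}

Variables eligible for adjustment (non-descendants of N, excluding N and D): {E, T, U, W}.
Backdoor paths from N to D:
  P1: N <- T -> D
The empty set is not sufficient: P1 (N <- T -> D) has no collider blocking it and no conditioned non-collider, so it is open.
Try {T}:
  P1: blocked at fork node T ∈ conditioning set.
{T} contains no descendant of N and blocks every backdoor path.
No other singleton works — e.g. {U} leaves P1 open — so {T} is the unique smallest valid adjustment set.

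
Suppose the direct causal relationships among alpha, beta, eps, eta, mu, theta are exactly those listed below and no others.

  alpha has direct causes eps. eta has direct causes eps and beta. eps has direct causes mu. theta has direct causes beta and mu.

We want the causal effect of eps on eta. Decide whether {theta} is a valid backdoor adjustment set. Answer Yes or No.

Backdoor paths from eps to eta (paths whose first edge points into eps):
  P1: eps <- mu -> theta <- beta -> eta
Condition 1 (no descendant of eps in the set): holds — descendants of eps are {alpha, eta}; none are in {theta}.
Condition 2 (every backdoor path blocked by {theta}):
  P1: open — collider(s) theta are conditioned on (or have a conditioned descendant) and no non-collider on the path is in the set.
{theta} does not satisfy the backdoor criterion.

No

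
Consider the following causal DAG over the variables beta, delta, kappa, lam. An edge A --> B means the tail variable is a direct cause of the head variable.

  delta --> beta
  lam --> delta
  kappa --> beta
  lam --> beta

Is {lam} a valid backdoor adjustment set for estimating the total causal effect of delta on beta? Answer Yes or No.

Backdoor paths from delta to beta (paths whose first edge points into delta):
  P1: delta <- lam -> beta
Condition 1 (no descendant of delta in the set): holds — descendants of delta are {beta}; none are in {lam}.
Condition 2 (every backdoor path blocked by {lam}):
  P1: blocked at fork node lam ∈ conditioning set.
{lam} satisfies the backdoor criterion.

Yes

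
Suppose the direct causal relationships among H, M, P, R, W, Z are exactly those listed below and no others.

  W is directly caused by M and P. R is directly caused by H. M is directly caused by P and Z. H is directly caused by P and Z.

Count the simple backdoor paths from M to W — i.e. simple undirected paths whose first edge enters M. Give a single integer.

2

A backdoor path from M to W is any simple undirected path whose first edge points into M (i.e. leaves M via a parent).
Parents of M: {P, Z}.
Enumerating:
  P1: M <- P -> W
  P2: M <- Z -> H <- P -> W
That exhausts the simple backdoor paths. Count: 2.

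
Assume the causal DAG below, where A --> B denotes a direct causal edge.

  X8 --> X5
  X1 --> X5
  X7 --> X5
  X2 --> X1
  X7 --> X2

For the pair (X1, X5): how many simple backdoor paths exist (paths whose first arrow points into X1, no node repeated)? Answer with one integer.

1

A backdoor path from X1 to X5 is any simple undirected path whose first edge points into X1 (i.e. leaves X1 via a parent).
Parents of X1: {X2}.
Enumerating:
  P1: X1 <- X2 <- X7 -> X5
That exhausts the simple backdoor paths. Count: 1.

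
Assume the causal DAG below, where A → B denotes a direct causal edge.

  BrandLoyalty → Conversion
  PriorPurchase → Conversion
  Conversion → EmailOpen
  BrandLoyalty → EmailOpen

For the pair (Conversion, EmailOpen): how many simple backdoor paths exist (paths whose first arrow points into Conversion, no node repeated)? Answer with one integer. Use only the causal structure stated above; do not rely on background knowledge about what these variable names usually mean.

A backdoor path from Conversion to EmailOpen is any simple undirected path whose first edge points into Conversion (i.e. leaves Conversion via a parent).
Parents of Conversion: {BrandLoyalty, PriorPurchase}.
Enumerating:
  P1: Conversion <- BrandLoyalty -> EmailOpen
That exhausts the simple backdoor paths. Count: 1.

1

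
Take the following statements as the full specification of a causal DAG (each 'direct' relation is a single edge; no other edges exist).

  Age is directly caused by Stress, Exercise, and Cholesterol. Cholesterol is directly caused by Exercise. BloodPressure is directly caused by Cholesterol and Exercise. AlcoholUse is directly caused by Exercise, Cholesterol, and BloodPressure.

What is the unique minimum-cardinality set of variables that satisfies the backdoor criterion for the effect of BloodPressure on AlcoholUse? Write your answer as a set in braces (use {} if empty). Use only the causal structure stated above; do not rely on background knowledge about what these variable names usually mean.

{Cholesterol, Exercise}

Variables eligible for adjustment (non-descendants of BloodPressure, excluding BloodPressure and AlcoholUse): {Age, Cholesterol, Exercise, Stress}.
Backdoor paths from BloodPressure to AlcoholUse:
  P1: BloodPressure <- Exercise -> Cholesterol -> AlcoholUse
  P2: BloodPressure <- Exercise -> AlcoholUse
  P3: BloodPressure <- Exercise -> Age <- Cholesterol -> AlcoholUse
  P4: BloodPressure <- Cholesterol <- Exercise -> AlcoholUse
  P5: BloodPressure <- Cholesterol -> AlcoholUse
  P6: BloodPressure <- Cholesterol -> Age <- Exercise -> AlcoholUse
The empty set is not sufficient: P1 (BloodPressure <- Exercise -> Cholesterol -> AlcoholUse) has no collider blocking it and no conditioned non-collider, so it is open.
Try {Cholesterol, Exercise}:
  P1: blocked at fork node Exercise ∈ conditioning set.
  P2: blocked at fork node Exercise ∈ conditioning set.
  P3: blocked at fork node Exercise ∈ conditioning set.
  P4: blocked at chain node Cholesterol ∈ conditioning set.
  P5: blocked at fork node Cholesterol ∈ conditioning set.
  P6: blocked at fork node Cholesterol ∈ conditioning set.
{Cholesterol, Exercise} contains no descendant of BloodPressure and blocks every backdoor path.
Every element of {Cholesterol, Exercise} is needed (dropping Cholesterol leaves P5 open; dropping Exercise leaves P2 open), so no proper subset is valid.
Among all size-2 subsets of the eligible variables, only {Cholesterol, Exercise} blocks every backdoor path, so it is the unique smallest valid adjustment set.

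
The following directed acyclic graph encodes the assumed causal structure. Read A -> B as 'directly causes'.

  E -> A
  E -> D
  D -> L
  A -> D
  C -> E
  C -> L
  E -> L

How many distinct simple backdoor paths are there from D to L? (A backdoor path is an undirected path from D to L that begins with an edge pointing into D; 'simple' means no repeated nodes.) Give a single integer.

A backdoor path from D to L is any simple undirected path whose first edge points into D (i.e. leaves D via a parent).
Parents of D: {A, E}.
Enumerating:
  P1: D <- E <- C -> L
  P2: D <- E -> L
  P3: D <- A <- E <- C -> L
  P4: D <- A <- E -> L
That exhausts the simple backdoor paths. Count: 4.

4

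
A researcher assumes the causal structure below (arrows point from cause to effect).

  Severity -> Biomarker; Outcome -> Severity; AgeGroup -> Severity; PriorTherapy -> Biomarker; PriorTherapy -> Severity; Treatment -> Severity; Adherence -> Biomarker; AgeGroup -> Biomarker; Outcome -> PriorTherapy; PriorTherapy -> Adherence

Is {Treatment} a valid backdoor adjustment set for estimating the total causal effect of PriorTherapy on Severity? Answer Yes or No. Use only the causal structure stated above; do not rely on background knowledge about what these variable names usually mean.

Backdoor paths from PriorTherapy to Severity (paths whose first edge points into PriorTherapy):
  P1: PriorTherapy <- Outcome -> Severity
Condition 1 (no descendant of PriorTherapy in the set): holds — descendants of PriorTherapy are {Adherence, Biomarker, Severity}; none are in {Treatment}.
Condition 2 (every backdoor path blocked by {Treatment}):
  P1: open — no interior node is in the conditioning set.
{Treatment} does not satisfy the backdoor criterion.

No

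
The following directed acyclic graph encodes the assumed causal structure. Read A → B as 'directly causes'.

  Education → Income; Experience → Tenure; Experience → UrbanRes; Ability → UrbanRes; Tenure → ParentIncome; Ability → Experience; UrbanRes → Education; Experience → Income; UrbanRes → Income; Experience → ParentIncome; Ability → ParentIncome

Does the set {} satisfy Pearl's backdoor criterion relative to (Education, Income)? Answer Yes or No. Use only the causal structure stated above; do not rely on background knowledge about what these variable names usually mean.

No

Backdoor paths from Education to Income (paths whose first edge points into Education):
  P1: Education <- UrbanRes <- Ability -> Experience -> Income
  P2: Education <- UrbanRes <- Ability -> ParentIncome <- Experience -> Income
  P3: Education <- UrbanRes <- Ability -> ParentIncome <- Tenure <- Experience -> Income
  P4: Education <- UrbanRes <- Experience -> Income
  P5: Education <- UrbanRes -> Income
Condition 1 (no descendant of Education in the set): holds — descendants of Education are {Income}; none are in {}.
Condition 2 (every backdoor path blocked by {}):
  P1: open — no interior node is in the conditioning set.
  P2: blocked at collider ParentIncome (neither it nor any descendant is in the conditioning set).
  P3: blocked at collider ParentIncome (neither it nor any descendant is in the conditioning set).
  P4: open — no interior node is in the conditioning set.
  P5: open — no interior node is in the conditioning set.
{} does not satisfy the backdoor criterion.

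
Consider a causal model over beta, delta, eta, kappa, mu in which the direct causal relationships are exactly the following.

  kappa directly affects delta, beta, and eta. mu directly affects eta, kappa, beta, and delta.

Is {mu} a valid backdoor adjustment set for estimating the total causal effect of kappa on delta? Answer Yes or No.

Yes

Backdoor paths from kappa to delta (paths whose first edge points into kappa):
  P1: kappa <- mu -> delta
Condition 1 (no descendant of kappa in the set): holds — descendants of kappa are {beta, delta, eta}; none are in {mu}.
Condition 2 (every backdoor path blocked by {mu}):
  P1: blocked at fork node mu ∈ conditioning set.
{mu} satisfies the backdoor criterion.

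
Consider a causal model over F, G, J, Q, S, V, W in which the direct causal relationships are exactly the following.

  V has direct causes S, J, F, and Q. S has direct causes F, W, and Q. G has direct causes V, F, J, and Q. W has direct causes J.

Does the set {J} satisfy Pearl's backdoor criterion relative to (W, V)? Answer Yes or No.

Backdoor paths from W to V (paths whose first edge points into W):
  P1: W <- J -> V
  P2: W <- J -> G <- F -> S <- Q -> V
  P3: W <- J -> G <- F -> S -> V
  P4: W <- J -> G <- F -> V
  P5: W <- J -> G <- Q -> S <- F -> V
  P6: W <- J -> G <- Q -> S -> V
  P7: W <- J -> G <- Q -> V
  P8: W <- J -> G <- V
Condition 1 (no descendant of W in the set): holds — descendants of W are {G, S, V}; none are in {J}.
Condition 2 (every backdoor path blocked by {J}):
  P1: blocked at fork node J ∈ conditioning set.
  P2: blocked at fork node J ∈ conditioning set.
  P3: blocked at fork node J ∈ conditioning set.
  P4: blocked at fork node J ∈ conditioning set.
  P5: blocked at fork node J ∈ conditioning set.
  P6: blocked at fork node J ∈ conditioning set.
  P7: blocked at fork node J ∈ conditioning set.
  P8: blocked at fork node J ∈ conditioning set.
{J} satisfies the backdoor criterion.

Yes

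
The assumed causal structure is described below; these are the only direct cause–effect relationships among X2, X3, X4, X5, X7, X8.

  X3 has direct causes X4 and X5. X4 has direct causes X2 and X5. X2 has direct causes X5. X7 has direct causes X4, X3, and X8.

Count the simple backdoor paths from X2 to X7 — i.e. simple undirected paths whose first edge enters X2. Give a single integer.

4

A backdoor path from X2 to X7 is any simple undirected path whose first edge points into X2 (i.e. leaves X2 via a parent).
Parents of X2: {X5}.
Enumerating:
  P1: X2 <- X5 -> X4 -> X3 -> X7
  P2: X2 <- X5 -> X4 -> X7
  P3: X2 <- X5 -> X3 <- X4 -> X7
  P4: X2 <- X5 -> X3 -> X7
That exhausts the simple backdoor paths. Count: 4.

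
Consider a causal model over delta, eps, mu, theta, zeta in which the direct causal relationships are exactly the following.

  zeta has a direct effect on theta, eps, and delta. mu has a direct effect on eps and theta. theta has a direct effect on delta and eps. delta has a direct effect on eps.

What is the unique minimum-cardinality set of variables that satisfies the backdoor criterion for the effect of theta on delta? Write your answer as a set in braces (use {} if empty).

{zeta}

Variables eligible for adjustment (non-descendants of theta, excluding theta and delta): {mu, zeta}.
Backdoor paths from theta to delta:
  P1: theta <- zeta -> delta
  P2: theta <- zeta -> eps <- delta
  P3: theta <- mu -> eps <- zeta -> delta
  P4: theta <- mu -> eps <- delta
The empty set is not sufficient: P1 (theta <- zeta -> delta) has no collider blocking it and no conditioned non-collider, so it is open.
Try {zeta}:
  P1: blocked at fork node zeta ∈ conditioning set.
  P2: blocked at fork node zeta ∈ conditioning set.
  P3: blocked at collider eps (neither it nor any descendant is in the conditioning set).
  P4: blocked at collider eps (neither it nor any descendant is in the conditioning set).
{zeta} contains no descendant of theta and blocks every backdoor path.
No other singleton works — e.g. {mu} leaves P1 open — so {zeta} is the unique smallest valid adjustment set.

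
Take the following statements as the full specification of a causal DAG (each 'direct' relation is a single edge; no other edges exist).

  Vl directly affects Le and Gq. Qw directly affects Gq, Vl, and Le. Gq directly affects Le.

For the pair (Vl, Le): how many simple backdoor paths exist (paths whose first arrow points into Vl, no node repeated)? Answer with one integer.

A backdoor path from Vl to Le is any simple undirected path whose first edge points into Vl (i.e. leaves Vl via a parent).
Parents of Vl: {Qw}.
Enumerating:
  P1: Vl <- Qw -> Gq -> Le
  P2: Vl <- Qw -> Le
That exhausts the simple backdoor paths. Count: 2.

2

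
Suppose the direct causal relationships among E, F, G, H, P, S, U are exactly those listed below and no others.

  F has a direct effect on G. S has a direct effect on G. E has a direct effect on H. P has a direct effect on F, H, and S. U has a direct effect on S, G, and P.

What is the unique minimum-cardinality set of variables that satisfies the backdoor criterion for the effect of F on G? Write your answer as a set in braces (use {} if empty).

{P}

Variables eligible for adjustment (non-descendants of F, excluding F and G): {E, H, P, S, U}.
Backdoor paths from F to G:
  P1: F <- P <- U -> S -> G
  P2: F <- P <- U -> G
  P3: F <- P -> S <- U -> G
  P4: F <- P -> S -> G
The empty set is not sufficient: P1 (F <- P <- U -> S -> G) has no collider blocking it and no conditioned non-collider, so it is open.
Try {P}:
  P1: blocked at chain node P ∈ conditioning set.
  P2: blocked at chain node P ∈ conditioning set.
  P3: blocked at fork node P ∈ conditioning set.
  P4: blocked at fork node P ∈ conditioning set.
{P} contains no descendant of F and blocks every backdoor path.
No other singleton works — e.g. {U} leaves P4 open — so {P} is the unique smallest valid adjustment set.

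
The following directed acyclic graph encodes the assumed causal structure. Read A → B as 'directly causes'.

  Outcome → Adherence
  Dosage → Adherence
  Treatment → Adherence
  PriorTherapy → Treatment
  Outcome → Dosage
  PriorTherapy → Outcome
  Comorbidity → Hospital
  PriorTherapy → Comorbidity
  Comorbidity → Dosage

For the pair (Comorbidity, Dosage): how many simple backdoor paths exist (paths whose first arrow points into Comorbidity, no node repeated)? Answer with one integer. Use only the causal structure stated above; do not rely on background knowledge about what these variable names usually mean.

A backdoor path from Comorbidity to Dosage is any simple undirected path whose first edge points into Comorbidity (i.e. leaves Comorbidity via a parent).
Parents of Comorbidity: {PriorTherapy}.
Enumerating:
  P1: Comorbidity <- PriorTherapy -> Outcome -> Dosage
  P2: Comorbidity <- PriorTherapy -> Outcome -> Adherence <- Dosage
  P3: Comorbidity <- PriorTherapy -> Treatment -> Adherence <- Outcome -> Dosage
  P4: Comorbidity <- PriorTherapy -> Treatment -> Adherence <- Dosage
That exhausts the simple backdoor paths. Count: 4.

4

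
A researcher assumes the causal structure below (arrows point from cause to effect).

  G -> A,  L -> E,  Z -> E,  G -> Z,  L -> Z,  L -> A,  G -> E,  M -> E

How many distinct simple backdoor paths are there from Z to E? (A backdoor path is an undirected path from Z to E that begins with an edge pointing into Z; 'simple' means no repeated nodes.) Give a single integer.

4

A backdoor path from Z to E is any simple undirected path whose first edge points into Z (i.e. leaves Z via a parent).
Parents of Z: {G, L}.
Enumerating:
  P1: Z <- L -> A <- G -> E
  P2: Z <- L -> E
  P3: Z <- G -> A <- L -> E
  P4: Z <- G -> E
That exhausts the simple backdoor paths. Count: 4.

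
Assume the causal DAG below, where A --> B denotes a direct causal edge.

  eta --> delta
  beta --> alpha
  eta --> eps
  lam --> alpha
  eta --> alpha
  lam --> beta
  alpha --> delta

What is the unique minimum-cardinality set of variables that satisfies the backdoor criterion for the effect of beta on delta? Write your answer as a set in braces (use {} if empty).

{lam}

Variables eligible for adjustment (non-descendants of beta, excluding beta and delta): {eps, eta, lam}.
Backdoor paths from beta to delta:
  P1: beta <- lam -> alpha <- eta -> delta
  P2: beta <- lam -> alpha -> delta
The empty set is not sufficient: P2 (beta <- lam -> alpha -> delta) has no collider blocking it and no conditioned non-collider, so it is open.
Try {lam}:
  P1: blocked at fork node lam ∈ conditioning set.
  P2: blocked at fork node lam ∈ conditioning set.
{lam} contains no descendant of beta and blocks every backdoor path.
No other singleton works — e.g. {eta} leaves P2 open — so {lam} is the unique smallest valid adjustment set.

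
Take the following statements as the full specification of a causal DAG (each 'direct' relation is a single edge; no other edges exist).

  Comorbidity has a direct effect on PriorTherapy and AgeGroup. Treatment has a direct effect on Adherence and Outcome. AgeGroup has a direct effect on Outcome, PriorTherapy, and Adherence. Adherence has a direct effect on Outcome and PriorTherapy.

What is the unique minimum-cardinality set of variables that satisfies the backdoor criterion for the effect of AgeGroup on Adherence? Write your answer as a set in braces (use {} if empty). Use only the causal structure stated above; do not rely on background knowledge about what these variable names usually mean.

Variables eligible for adjustment (non-descendants of AgeGroup, excluding AgeGroup and Adherence): {Comorbidity, Treatment}.
Backdoor paths from AgeGroup to Adherence:
  P1: AgeGroup <- Comorbidity -> PriorTherapy <- Adherence
Each backdoor path contains an unconditioned collider, so every path is already blocked with the empty conditioning set:
  P1: blocked at collider PriorTherapy (neither it nor any descendant is in the conditioning set).
The empty set is therefore the unique smallest valid set.

{}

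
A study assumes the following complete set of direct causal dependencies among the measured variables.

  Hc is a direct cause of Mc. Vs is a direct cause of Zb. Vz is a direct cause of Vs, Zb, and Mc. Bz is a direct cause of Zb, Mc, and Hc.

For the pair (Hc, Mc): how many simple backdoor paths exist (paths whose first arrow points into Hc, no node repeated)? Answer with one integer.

A backdoor path from Hc to Mc is any simple undirected path whose first edge points into Hc (i.e. leaves Hc via a parent).
Parents of Hc: {Bz}.
Enumerating:
  P1: Hc <- Bz -> Mc
  P2: Hc <- Bz -> Zb <- Vz -> Mc
  P3: Hc <- Bz -> Zb <- Vs <- Vz -> Mc
That exhausts the simple backdoor paths. Count: 3.

3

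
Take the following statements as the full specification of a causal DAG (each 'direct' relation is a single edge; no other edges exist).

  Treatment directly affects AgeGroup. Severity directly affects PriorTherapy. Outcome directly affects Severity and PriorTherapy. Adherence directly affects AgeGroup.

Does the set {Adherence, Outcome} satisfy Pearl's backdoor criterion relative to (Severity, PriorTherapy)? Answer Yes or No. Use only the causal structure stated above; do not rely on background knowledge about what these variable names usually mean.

Yes

Backdoor paths from Severity to PriorTherapy (paths whose first edge points into Severity):
  P1: Severity <- Outcome -> PriorTherapy
Condition 1 (no descendant of Severity in the set): holds — descendants of Severity are {PriorTherapy}; none are in {Adherence, Outcome}.
Condition 2 (every backdoor path blocked by {Adherence, Outcome}):
  P1: blocked at fork node Outcome ∈ conditioning set.
{Adherence, Outcome} satisfies the backdoor criterion.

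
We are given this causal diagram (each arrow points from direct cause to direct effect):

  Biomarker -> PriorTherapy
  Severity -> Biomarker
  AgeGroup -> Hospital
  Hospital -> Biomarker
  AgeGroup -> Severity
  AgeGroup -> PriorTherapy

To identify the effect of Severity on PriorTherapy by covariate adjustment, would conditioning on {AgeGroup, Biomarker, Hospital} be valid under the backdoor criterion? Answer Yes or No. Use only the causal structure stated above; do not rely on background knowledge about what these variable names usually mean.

Backdoor paths from Severity to PriorTherapy (paths whose first edge points into Severity):
  P1: Severity <- AgeGroup -> Hospital -> Biomarker -> PriorTherapy
  P2: Severity <- AgeGroup -> PriorTherapy
Condition 1 (no descendant of Severity in the set): FAILS — Biomarker is a descendant of Severity.
Condition 2 (every backdoor path blocked by {AgeGroup, Biomarker, Hospital}):
  P1: blocked at fork node AgeGroup ∈ conditioning set.
  P2: blocked at fork node AgeGroup ∈ conditioning set.
{AgeGroup, Biomarker, Hospital} does not satisfy the backdoor criterion.

No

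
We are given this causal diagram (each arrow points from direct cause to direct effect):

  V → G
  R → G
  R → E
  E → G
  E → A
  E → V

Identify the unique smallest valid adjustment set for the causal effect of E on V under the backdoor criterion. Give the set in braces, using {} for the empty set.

{}

Variables eligible for adjustment (non-descendants of E, excluding E and V): {R}.
Backdoor paths from E to V:
  P1: E <- R -> G <- V
Each backdoor path contains an unconditioned collider, so every path is already blocked with the empty conditioning set:
  P1: blocked at collider G (neither it nor any descendant is in the conditioning set).
The empty set is therefore the unique smallest valid set.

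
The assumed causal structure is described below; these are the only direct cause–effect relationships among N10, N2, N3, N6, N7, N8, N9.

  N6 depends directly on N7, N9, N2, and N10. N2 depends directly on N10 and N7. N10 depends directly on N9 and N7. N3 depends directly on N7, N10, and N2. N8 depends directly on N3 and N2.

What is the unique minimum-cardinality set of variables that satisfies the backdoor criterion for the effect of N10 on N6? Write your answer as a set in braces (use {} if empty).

Variables eligible for adjustment (non-descendants of N10, excluding N10 and N6): {N7, N9}.
Backdoor paths from N10 to N6:
  P1: N10 <- N7 -> N2 -> N6
  P2: N10 <- N7 -> N3 <- N2 -> N6
  P3: N10 <- N7 -> N3 -> N8 <- N2 -> N6
  P4: N10 <- N7 -> N6
  P5: N10 <- N9 -> N6
The empty set is not sufficient: P1 (N10 <- N7 -> N2 -> N6) has no collider blocking it and no conditioned non-collider, so it is open.
Try {N7, N9}:
  P1: blocked at fork node N7 ∈ conditioning set.
  P2: blocked at fork node N7 ∈ conditioning set.
  P3: blocked at fork node N7 ∈ conditioning set.
  P4: blocked at fork node N7 ∈ conditioning set.
  P5: blocked at fork node N9 ∈ conditioning set.
{N7, N9} contains no descendant of N10 and blocks every backdoor path.
Every element of {N7, N9} is needed (dropping N7 leaves P1 open; dropping N9 leaves P5 open), so no proper subset is valid.
Among all size-2 subsets of the eligible variables, only {N7, N9} blocks every backdoor path, so it is the unique smallest valid adjustment set.

{N7, N9}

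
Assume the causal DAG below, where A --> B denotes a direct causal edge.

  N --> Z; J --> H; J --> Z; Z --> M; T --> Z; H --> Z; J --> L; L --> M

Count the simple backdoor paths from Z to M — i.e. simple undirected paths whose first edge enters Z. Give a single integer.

2

A backdoor path from Z to M is any simple undirected path whose first edge points into Z (i.e. leaves Z via a parent).
Parents of Z: {H, J, N, T}.
Enumerating:
  P1: Z <- J -> L -> M
  P2: Z <- H <- J -> L -> M
That exhausts the simple backdoor paths. Count: 2.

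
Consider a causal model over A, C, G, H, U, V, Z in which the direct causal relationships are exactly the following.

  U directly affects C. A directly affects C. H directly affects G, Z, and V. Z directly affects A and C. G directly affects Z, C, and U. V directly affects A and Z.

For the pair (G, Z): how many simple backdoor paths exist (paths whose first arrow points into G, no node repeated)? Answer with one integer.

A backdoor path from G to Z is any simple undirected path whose first edge points into G (i.e. leaves G via a parent).
Parents of G: {H}.
Enumerating:
  P1: G <- H -> V -> Z
  P2: G <- H -> V -> A <- Z
  P3: G <- H -> V -> A -> C <- Z
  P4: G <- H -> Z
That exhausts the simple backdoor paths. Count: 4.

4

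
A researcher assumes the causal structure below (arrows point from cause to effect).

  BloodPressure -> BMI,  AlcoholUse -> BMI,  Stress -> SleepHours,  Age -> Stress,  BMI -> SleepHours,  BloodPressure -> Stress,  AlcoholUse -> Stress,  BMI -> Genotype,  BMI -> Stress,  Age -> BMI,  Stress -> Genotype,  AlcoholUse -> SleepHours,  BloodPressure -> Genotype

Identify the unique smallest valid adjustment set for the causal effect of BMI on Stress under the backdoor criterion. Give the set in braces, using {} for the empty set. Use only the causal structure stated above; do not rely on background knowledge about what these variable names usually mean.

{Age, AlcoholUse, BloodPressure}

Variables eligible for adjustment (non-descendants of BMI, excluding BMI and Stress): {Age, AlcoholUse, BloodPressure}.
Backdoor paths from BMI to Stress:
  P1: BMI <- AlcoholUse -> Stress
  P2: BMI <- AlcoholUse -> SleepHours <- Stress
  P3: BMI <- BloodPressure -> Stress
  P4: BMI <- BloodPressure -> Genotype <- Stress
  P5: BMI <- Age -> Stress
The empty set is not sufficient: P1 (BMI <- AlcoholUse -> Stress) has no collider blocking it and no conditioned non-collider, so it is open.
Try {Age, AlcoholUse, BloodPressure}:
  P1: blocked at fork node AlcoholUse ∈ conditioning set.
  P2: blocked at fork node AlcoholUse ∈ conditioning set.
  P3: blocked at fork node BloodPressure ∈ conditioning set.
  P4: blocked at fork node BloodPressure ∈ conditioning set.
  P5: blocked at fork node Age ∈ conditioning set.
{Age, AlcoholUse, BloodPressure} contains no descendant of BMI and blocks every backdoor path.
Every element of {Age, AlcoholUse, BloodPressure} is needed (dropping Age leaves P5 open; dropping AlcoholUse leaves P1 open; dropping BloodPressure leaves P3 open), so no proper subset is valid.
Among all size-3 subsets of the eligible variables, only {Age, AlcoholUse, BloodPressure} blocks every backdoor path, so it is the unique smallest valid adjustment set.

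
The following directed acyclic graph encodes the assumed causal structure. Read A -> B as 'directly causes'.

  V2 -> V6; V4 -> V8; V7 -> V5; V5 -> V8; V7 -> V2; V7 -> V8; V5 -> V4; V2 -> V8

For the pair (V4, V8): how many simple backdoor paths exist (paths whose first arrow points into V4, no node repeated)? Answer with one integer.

3

A backdoor path from V4 to V8 is any simple undirected path whose first edge points into V4 (i.e. leaves V4 via a parent).
Parents of V4: {V5}.
Enumerating:
  P1: V4 <- V5 <- V7 -> V2 -> V8
  P2: V4 <- V5 <- V7 -> V8
  P3: V4 <- V5 -> V8
That exhausts the simple backdoor paths. Count: 3.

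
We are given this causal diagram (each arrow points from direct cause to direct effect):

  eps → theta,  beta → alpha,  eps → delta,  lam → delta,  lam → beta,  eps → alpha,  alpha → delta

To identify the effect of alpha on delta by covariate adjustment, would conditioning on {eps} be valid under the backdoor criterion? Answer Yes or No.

Backdoor paths from alpha to delta (paths whose first edge points into alpha):
  P1: alpha <- eps -> delta
  P2: alpha <- beta <- lam -> delta
Condition 1 (no descendant of alpha in the set): holds — descendants of alpha are {delta}; none are in {eps}.
Condition 2 (every backdoor path blocked by {eps}):
  P1: blocked at fork node eps ∈ conditioning set.
  P2: open — no interior node is in the conditioning set.
{eps} does not satisfy the backdoor criterion.

No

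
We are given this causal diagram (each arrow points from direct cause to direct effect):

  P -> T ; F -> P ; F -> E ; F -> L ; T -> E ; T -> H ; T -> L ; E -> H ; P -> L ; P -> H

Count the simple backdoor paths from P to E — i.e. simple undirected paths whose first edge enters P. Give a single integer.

3

A backdoor path from P to E is any simple undirected path whose first edge points into P (i.e. leaves P via a parent).
Parents of P: {F}.
Enumerating:
  P1: P <- F -> L <- T -> E
  P2: P <- F -> L <- T -> H <- E
  P3: P <- F -> E
That exhausts the simple backdoor paths. Count: 3.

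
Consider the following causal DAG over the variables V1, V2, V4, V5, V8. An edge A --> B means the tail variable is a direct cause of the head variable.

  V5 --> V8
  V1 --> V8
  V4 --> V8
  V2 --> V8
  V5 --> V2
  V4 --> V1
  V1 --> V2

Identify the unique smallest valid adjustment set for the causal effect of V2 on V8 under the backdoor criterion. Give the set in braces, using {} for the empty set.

{V1, V5}

Variables eligible for adjustment (non-descendants of V2, excluding V2 and V8): {V1, V4, V5}.
Backdoor paths from V2 to V8:
  P1: V2 <- V5 -> V8
  P2: V2 <- V1 <- V4 -> V8
  P3: V2 <- V1 -> V8
The empty set is not sufficient: P1 (V2 <- V5 -> V8) has no collider blocking it and no conditioned non-collider, so it is open.
Try {V1, V5}:
  P1: blocked at fork node V5 ∈ conditioning set.
  P2: blocked at chain node V1 ∈ conditioning set.
  P3: blocked at fork node V1 ∈ conditioning set.
{V1, V5} contains no descendant of V2 and blocks every backdoor path.
Every element of {V1, V5} is needed (dropping V1 leaves P2 open; dropping V5 leaves P1 open), so no proper subset is valid.
Among all size-2 subsets of the eligible variables, only {V1, V5} blocks every backdoor path, so it is the unique smallest valid adjustment set.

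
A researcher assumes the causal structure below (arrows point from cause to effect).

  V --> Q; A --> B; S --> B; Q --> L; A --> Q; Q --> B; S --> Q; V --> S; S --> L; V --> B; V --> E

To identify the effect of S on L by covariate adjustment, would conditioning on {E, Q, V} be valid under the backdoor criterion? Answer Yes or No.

No

Backdoor paths from S to L (paths whose first edge points into S):
  P1: S <- V -> Q -> L
  P2: S <- V -> B <- A -> Q -> L
  P3: S <- V -> B <- Q -> L
Condition 1 (no descendant of S in the set): FAILS — Q is a descendant of S.
Condition 2 (every backdoor path blocked by {E, Q, V}):
  P1: blocked at fork node V ∈ conditioning set.
  P2: blocked at fork node V ∈ conditioning set.
  P3: blocked at fork node V ∈ conditioning set.
{E, Q, V} does not satisfy the backdoor criterion.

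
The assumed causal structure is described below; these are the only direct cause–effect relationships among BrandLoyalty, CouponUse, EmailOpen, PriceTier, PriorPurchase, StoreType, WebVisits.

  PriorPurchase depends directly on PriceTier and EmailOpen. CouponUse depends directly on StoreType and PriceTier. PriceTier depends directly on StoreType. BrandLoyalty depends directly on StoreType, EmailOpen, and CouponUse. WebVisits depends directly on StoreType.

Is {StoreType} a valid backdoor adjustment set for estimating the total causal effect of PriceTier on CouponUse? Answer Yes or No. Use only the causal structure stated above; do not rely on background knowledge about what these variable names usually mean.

Backdoor paths from PriceTier to CouponUse (paths whose first edge points into PriceTier):
  P1: PriceTier <- StoreType -> CouponUse
  P2: PriceTier <- StoreType -> BrandLoyalty <- CouponUse
Condition 1 (no descendant of PriceTier in the set): holds — descendants of PriceTier are {BrandLoyalty, CouponUse, PriorPurchase}; none are in {StoreType}.
Condition 2 (every backdoor path blocked by {StoreType}):
  P1: blocked at fork node StoreType ∈ conditioning set.
  P2: blocked at fork node StoreType ∈ conditioning set.
{StoreType} satisfies the backdoor criterion.

Yes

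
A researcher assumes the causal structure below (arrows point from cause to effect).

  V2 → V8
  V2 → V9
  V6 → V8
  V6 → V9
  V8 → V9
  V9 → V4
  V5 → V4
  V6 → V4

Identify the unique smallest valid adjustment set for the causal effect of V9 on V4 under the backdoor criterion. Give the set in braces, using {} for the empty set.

{V6}

Variables eligible for adjustment (non-descendants of V9, excluding V9 and V4): {V2, V5, V6, V8}.
Backdoor paths from V9 to V4:
  P1: V9 <- V6 -> V4
  P2: V9 <- V2 -> V8 <- V6 -> V4
  P3: V9 <- V8 <- V6 -> V4
The empty set is not sufficient: P1 (V9 <- V6 -> V4) has no collider blocking it and no conditioned non-collider, so it is open.
Try {V6}:
  P1: blocked at fork node V6 ∈ conditioning set.
  P2: blocked at collider V8 (neither it nor any descendant is in the conditioning set).
  P3: blocked at fork node V6 ∈ conditioning set.
{V6} contains no descendant of V9 and blocks every backdoor path.
No other singleton works — e.g. {V5} leaves P1 open — so {V6} is the unique smallest valid adjustment set.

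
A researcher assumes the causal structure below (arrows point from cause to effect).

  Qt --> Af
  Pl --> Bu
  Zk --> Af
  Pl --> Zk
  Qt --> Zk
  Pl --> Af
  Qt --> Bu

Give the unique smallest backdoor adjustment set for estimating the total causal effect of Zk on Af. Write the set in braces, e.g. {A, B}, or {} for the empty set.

{Pl, Qt}

Variables eligible for adjustment (non-descendants of Zk, excluding Zk and Af): {Bu, Pl, Qt}.
Backdoor paths from Zk to Af:
  P1: Zk <- Qt -> Bu <- Pl -> Af
  P2: Zk <- Qt -> Af
  P3: Zk <- Pl -> Bu <- Qt -> Af
  P4: Zk <- Pl -> Af
The empty set is not sufficient: P2 (Zk <- Qt -> Af) has no collider blocking it and no conditioned non-collider, so it is open.
Try {Pl, Qt}:
  P1: blocked at fork node Qt ∈ conditioning set.
  P2: blocked at fork node Qt ∈ conditioning set.
  P3: blocked at fork node Pl ∈ conditioning set.
  P4: blocked at fork node Pl ∈ conditioning set.
{Pl, Qt} contains no descendant of Zk and blocks every backdoor path.
Every element of {Pl, Qt} is needed (dropping Pl leaves P4 open; dropping Qt leaves P2 open), so no proper subset is valid.
Among all size-2 subsets of the eligible variables, only {Pl, Qt} blocks every backdoor path, so it is the unique smallest valid adjustment set.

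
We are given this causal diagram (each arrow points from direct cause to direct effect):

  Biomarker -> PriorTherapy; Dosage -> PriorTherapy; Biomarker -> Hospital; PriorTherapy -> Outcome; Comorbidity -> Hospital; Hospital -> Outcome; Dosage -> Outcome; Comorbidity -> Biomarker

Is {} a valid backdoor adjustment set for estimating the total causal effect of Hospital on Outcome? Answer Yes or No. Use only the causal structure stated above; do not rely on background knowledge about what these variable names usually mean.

No

Backdoor paths from Hospital to Outcome (paths whose first edge points into Hospital):
  P1: Hospital <- Comorbidity -> Biomarker -> PriorTherapy <- Dosage -> Outcome
  P2: Hospital <- Comorbidity -> Biomarker -> PriorTherapy -> Outcome
  P3: Hospital <- Biomarker -> PriorTherapy <- Dosage -> Outcome
  P4: Hospital <- Biomarker -> PriorTherapy -> Outcome
Condition 1 (no descendant of Hospital in the set): holds — descendants of Hospital are {Outcome}; none are in {}.
Condition 2 (every backdoor path blocked by {}):
  P1: blocked at collider PriorTherapy (neither it nor any descendant is in the conditioning set).
  P2: open — no interior node is in the conditioning set.
  P3: blocked at collider PriorTherapy (neither it nor any descendant is in the conditioning set).
  P4: open — no interior node is in the conditioning set.
{} does not satisfy the backdoor criterion.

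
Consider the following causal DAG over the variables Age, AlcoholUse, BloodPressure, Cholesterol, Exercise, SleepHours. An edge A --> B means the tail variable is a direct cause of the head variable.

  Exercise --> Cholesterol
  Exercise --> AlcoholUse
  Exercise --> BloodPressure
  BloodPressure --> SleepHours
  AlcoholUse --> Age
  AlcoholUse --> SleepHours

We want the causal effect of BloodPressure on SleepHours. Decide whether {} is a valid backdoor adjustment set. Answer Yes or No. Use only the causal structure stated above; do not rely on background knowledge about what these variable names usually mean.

Backdoor paths from BloodPressure to SleepHours (paths whose first edge points into BloodPressure):
  P1: BloodPressure <- Exercise -> AlcoholUse -> SleepHours
Condition 1 (no descendant of BloodPressure in the set): holds — descendants of BloodPressure are {SleepHours}; none are in {}.
Condition 2 (every backdoor path blocked by {}):
  P1: open — no interior node is in the conditioning set.
{} does not satisfy the backdoor criterion.

No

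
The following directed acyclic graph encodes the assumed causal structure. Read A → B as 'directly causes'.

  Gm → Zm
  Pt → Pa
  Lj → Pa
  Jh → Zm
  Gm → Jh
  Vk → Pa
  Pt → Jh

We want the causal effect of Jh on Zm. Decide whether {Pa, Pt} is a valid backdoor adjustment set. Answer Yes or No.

No

Backdoor paths from Jh to Zm (paths whose first edge points into Jh):
  P1: Jh <- Gm -> Zm
Condition 1 (no descendant of Jh in the set): holds — descendants of Jh are {Zm}; none are in {Pa, Pt}.
Condition 2 (every backdoor path blocked by {Pa, Pt}):
  P1: open — no interior node is in the conditioning set.
{Pa, Pt} does not satisfy the backdoor criterion.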